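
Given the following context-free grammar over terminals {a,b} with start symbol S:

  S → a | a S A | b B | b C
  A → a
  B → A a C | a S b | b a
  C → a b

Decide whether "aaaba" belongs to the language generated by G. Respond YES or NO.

CNF form of G:
  S -> T0 X4 | T1 B | T1 C | a
  A -> a
  B -> A X2 | T0 X3 | T1 T0
  C -> T0 T1
  T0 -> a
  T1 -> b
  X2 -> T0 C
  X3 -> S T1
  X4 -> S A

CYK table (by increasing span):
  [0..0]={A,S,T0}  "a"  orig:{A,S}
  [1..1]={A,S,T0}  "a"  orig:{A,S}
  [2..2]={A,S,T0}  "a"  orig:{A,S}
  [3..3]={T1}  "b"  orig:{}
  [4..4]={A,S,T0}  "a"  orig:{A,S}
  [0..1]={X4}  "aa"  orig:{}
  [1..2]={X4}  "aa"  orig:{}
  [2..3]={C,X3}  "ab"  orig:{C}
  [3..4]={B}  "ba"
  [0..2]={S}  "aaa"
  [1..3]={B,X2}  "aab"  orig:{B}
  [2..4]=∅  "aba"
  [0..3]={B,X3}  "aaab"  orig:{B}
  [1..4]=∅  "aaba"
  [0..4]=∅  "aaaba"

S ∉ T[0,4] ⇒ NO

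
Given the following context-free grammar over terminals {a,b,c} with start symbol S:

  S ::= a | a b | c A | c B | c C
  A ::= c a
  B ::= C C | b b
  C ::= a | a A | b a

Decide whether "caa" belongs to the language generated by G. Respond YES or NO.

CNF form of G:
  S -> T0 A | T0 B | T0 C | T1 T2 | a
  A -> T0 T1
  B -> C C | T2 T2
  C -> T1 A | T2 T1 | a
  T0 -> c
  T1 -> a
  T2 -> b

CYK table (by increasing span):
  cell(0,0) c: {T0}  orig:{}
  cell(1,1) a: {C,S,T1}  orig:{C,S}
  cell(2,2) a: {C,S,T1}  orig:{C,S}
  cell(0,1) ca: {A,S}
  cell(1,2) aa: {B}
  cell(0,2) caa: {S}

S ∈ T[0,2] ⇒ YES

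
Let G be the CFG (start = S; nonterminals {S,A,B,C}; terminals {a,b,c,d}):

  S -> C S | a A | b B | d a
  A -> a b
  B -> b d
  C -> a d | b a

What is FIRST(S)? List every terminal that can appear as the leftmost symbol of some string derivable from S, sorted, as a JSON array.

FIRST iteration:
iter 1:
  A via A→a b: +{a}
  B via B→b d: +{b}
  C via C→a d: +{a}
  C via C→b a: +{b}
  S via S→C S: +{a,b}
  S via S→d a: +{d}
  FIRST(S)={a,b,d}  FIRST(A)={a}  FIRST(B)={b}  FIRST(C)={a,b}
iter 2: done
  FIRST(S)={a,b,d}  FIRST(A)={a}  FIRST(B)={b}  FIRST(C)={a,b}

FIRST(S) = ["a", "b", "d"]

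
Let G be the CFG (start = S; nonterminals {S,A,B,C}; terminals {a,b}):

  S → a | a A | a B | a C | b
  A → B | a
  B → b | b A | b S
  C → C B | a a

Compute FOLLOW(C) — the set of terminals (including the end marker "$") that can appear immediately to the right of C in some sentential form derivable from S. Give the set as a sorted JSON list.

FIRST iteration:
iter 1:
  A via A→a: +{a}
  B via B→b: +{b}
  C via C→a a: +{a}
  S via S→a: +{a}
  S via S→b: +{b}
  S: {a,b}  A: {a}  B: {b}  C: {a}
iter 2:
  A via A→B: +{b}
  S: {a,b}  A: {a,b}  B: {b}  C: {a}
iter 3: done
  S: {a,b}  A: {a,b}  B: {b}  C: {a}

FOLLOW iteration:
FOLLOW(S) := {$}
[1]
  C→C B: FOLLOW(C) ⊇ FIRST(B) = {b}; new: +{b}
  C→C B: FOLLOW(B) ⊇ FOLLOW(C) ⊇ {b}; new: +{b}
  S→a A: FOLLOW(A) ⊇ FOLLOW(S) ⊇ {$}; new: +{$}
  S→a B: FOLLOW(B) ⊇ FOLLOW(S) ⊇ {$}; new: +{$}
  S→a C: FOLLOW(C) ⊇ FOLLOW(S) ⊇ {$}; new: +{$}
  FOLLOW[S]={$}  FOLLOW[A]={$}  FOLLOW[B]={$,b}  FOLLOW[C]={$,b}
[2]
  B→b A: FOLLOW(A) ⊇ FOLLOW(B) ⊇ {$,b}; new: +{b}
  B→b S: FOLLOW(S) ⊇ FOLLOW(B) ⊇ {$,b}; new: +{b}
  FOLLOW[S]={$,b}  FOLLOW[A]={$,b}  FOLLOW[B]={$,b}  FOLLOW[C]={$,b}
[3] (no change)
  FOLLOW[S]={$,b}  FOLLOW[A]={$,b}  FOLLOW[B]={$,b}  FOLLOW[C]={$,b}

FOLLOW(C) = ["$", "b"]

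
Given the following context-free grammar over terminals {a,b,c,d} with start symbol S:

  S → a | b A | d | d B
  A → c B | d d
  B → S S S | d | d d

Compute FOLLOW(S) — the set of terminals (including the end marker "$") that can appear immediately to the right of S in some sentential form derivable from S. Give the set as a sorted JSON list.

FIRST sets, iterate to fixpoint:
round 1:
  A via A→c B: +{c}
  A via A→d d: +{d}
  B via B→d: +{d}
  S via S→a: +{a}
  S via S→b A: +{b}
  S via S→d: +{d}
  FIRST(S)={a,b,d}  FIRST(A)={c,d}  FIRST(B)={d}
round 2:
  B via B→S S S: +{a,b}
  FIRST(S)={a,b,d}  FIRST(A)={c,d}  FIRST(B)={a,b,d}
round 3: — fixpoint
  FIRST(S)={a,b,d}  FIRST(A)={c,d}  FIRST(B)={a,b,d}

Compute FOLLOW by fixpoint:
FOLLOW(S) := {$}
[1]
  B→S S S: FOLLOW(S) ⊇ FIRST(S) = {a,b,d}; new: +{a,b,d}
  S→b A: FOLLOW(A) ⊇ FOLLOW(S) ⊇ {$,a,b,d}; new: +{$,a,b,d}
  S→d B: FOLLOW(B) ⊇ FOLLOW(S) ⊇ {$,a,b,d}; new: +{$,a,b,d}
  S: {$,a,b,d}  A: {$,a,b,d}  B: {$,a,b,d}
[2] (no change)
  S: {$,a,b,d}  A: {$,a,b,d}  B: {$,a,b,d}

FOLLOW(S) = ["$", "a", "b", "d"]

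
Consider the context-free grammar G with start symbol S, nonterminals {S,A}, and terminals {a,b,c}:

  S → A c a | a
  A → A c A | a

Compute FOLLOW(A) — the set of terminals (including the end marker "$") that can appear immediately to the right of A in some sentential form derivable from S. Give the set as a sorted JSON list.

FIRST iteration:
pass 1:
  A via A→a: +{a}
  S via S→A c a: +{a}
  FIRST(S)={a}  FIRST(A)={a}
pass 2: — fixpoint
  FIRST(S)={a}  FIRST(A)={a}

FOLLOW sets:
initialize: $ ∈ FOLLOW(S)
pass 1:
  A→A c A: FOLLOW(A) ⊇ FIRST(c) = {c}; new: +{c}
  S: {$}  A: {c}
pass 2: (stable)
  S: {$}  A: {c}

FOLLOW(A) = ["c"]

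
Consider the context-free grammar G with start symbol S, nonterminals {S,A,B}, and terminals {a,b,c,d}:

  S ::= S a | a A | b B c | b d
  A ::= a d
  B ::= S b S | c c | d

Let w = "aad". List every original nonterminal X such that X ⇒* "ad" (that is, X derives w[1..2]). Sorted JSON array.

CNF form of G:
  S -> S T0 | T0 A | T2 T1 | T2 X5
  A -> T0 T1
  B -> S X4 | T3 T3 | d
  T0 -> a
  T1 -> d
  T2 -> b
  T3 -> c
  X4 -> T2 S
  X5 -> B T3

CYK table (by increasing span) (cells [i..j] with 1 ≤ i ≤ j ≤ 2 only):
  T[1,1] 'a' = {T0}  orig:{}
  T[2,2] 'd' = {B,T1}  orig:{B}
  T[1,2] 'ad' = {A}

Original NTs in T[1,2] deriving "ad": ["A"]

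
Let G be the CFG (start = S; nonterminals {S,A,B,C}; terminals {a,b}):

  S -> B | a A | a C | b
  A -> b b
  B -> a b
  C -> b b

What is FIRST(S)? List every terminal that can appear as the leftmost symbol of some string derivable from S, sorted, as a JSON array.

Compute FIRST by fixpoint:
iter 1:
  A via A→b b: +{b}
  B via B→a b: +{a}
  C via C→b b: +{b}
  S via S→B: +{a}
  S via S→b: +{b}
  S: {a,b}  A: {b}  B: {a}  C: {b}
iter 2: — fixpoint
  S: {a,b}  A: {b}  B: {a}  C: {b}

FIRST(S) = ["a", "b"]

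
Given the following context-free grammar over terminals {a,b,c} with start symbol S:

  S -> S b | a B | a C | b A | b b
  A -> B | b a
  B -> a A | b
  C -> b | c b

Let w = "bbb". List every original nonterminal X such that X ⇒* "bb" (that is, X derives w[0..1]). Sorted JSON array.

Convert to CNF:
  S -> S T1 | T0 B | T0 C | T1 A | T1 T1
  A -> T0 A | T1 T0 | b
  B -> T0 A | b
  C -> T2 T1 | b
  T0 -> a
  T1 -> b
  T2 -> c

Fill CYK table bottom-up (cells [i..j] with 0 ≤ i ≤ j ≤ 1 only):
  T[0,0] 'b' = {A,B,C,T1}  orig:{A,B,C}
  T[1,1] 'b' = {A,B,C,T1}  orig:{A,B,C}
  T[0,1] 'bb' = {S}

Original NTs in T[0,1] deriving "bb": ["S"]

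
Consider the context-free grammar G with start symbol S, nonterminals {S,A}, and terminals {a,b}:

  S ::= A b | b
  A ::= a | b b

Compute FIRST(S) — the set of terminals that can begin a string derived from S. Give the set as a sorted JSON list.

Compute FIRST by fixpoint:
[1]
  A via A→a: +{a}
  A via A→b b: +{b}
  S via S→A b: +{a,b}
  S: {a,b}  A: {a,b}
[2] done
  S: {a,b}  A: {a,b}

FIRST(S) = ["a", "b"]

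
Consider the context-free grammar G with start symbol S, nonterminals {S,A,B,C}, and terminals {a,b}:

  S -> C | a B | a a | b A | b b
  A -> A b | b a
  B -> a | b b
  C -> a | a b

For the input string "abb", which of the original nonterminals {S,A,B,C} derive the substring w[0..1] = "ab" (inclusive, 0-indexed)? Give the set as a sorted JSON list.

Convert to CNF:
  S -> T0 A | T0 T0 | T1 B | T1 T0 | T1 T1 | a
  A -> A T0 | T0 T1
  B -> T0 T0 | a
  C -> T1 T0 | a
  T0 -> b
  T1 -> a

Fill CYK table bottom-up, restricted to cells inside w[0..1]:
  [0..0]={B,C,S,T1}  "a"  orig:{B,C,S}
  [1..1]={T0}  "b"  orig:{}
  [0..1]={C,S}  "ab"

Original NTs in T[0,1] deriving "ab": ["C", "S"]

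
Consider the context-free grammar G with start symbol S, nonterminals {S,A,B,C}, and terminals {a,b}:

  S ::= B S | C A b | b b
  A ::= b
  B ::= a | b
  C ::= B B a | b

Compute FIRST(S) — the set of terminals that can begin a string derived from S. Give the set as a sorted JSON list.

FIRST iteration:
iter 1:
  A via A→b: +{b}
  B via B→a: +{a}
  B via B→b: +{b}
  C via C→B B a: +{a,b}
  S via S→B S: +{a,b}
  FIRST(S)={a,b}  FIRST(A)={b}  FIRST(B)={a,b}  FIRST(C)={a,b}
iter 2: (no change)
  FIRST(S)={a,b}  FIRST(A)={b}  FIRST(B)={a,b}  FIRST(C)={a,b}

FIRST(S) = ["a", "b"]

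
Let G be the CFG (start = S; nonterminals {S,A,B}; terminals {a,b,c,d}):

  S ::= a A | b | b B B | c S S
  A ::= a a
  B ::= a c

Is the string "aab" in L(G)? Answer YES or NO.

Convert to CNF:
  S -> T0 A | T1 X4 | T2 X3 | b
  A -> T0 T0
  B -> T0 T1
  T0 -> a
  T1 -> c
  T2 -> b
  X3 -> B B
  X4 -> S S

CYK table (by increasing span):
  [0..0]={T0}  "a"  orig:{}
  [1..1]={T0}  "a"  orig:{}
  [2..2]={S,T2}  "b"  orig:{S}
  [0..1]={A}  "aa"
  [1..2]=∅  "ab"
  [0..2]=∅  "aab"

S ∉ T[0,2] ⇒ NO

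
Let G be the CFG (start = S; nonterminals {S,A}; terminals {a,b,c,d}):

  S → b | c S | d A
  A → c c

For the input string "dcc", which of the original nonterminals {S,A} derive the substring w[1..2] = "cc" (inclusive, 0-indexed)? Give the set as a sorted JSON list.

Convert to CNF:
  S -> T0 S | T1 A | b
  A -> T0 T0
  T0 -> c
  T1 -> d

CYK fill (cells [i..j] with 1 ≤ i ≤ j ≤ 2 only):
  [1..1]={T0}  "c"  orig:{}
  [2..2]={T0}  "c"  orig:{}
  [1..2]={A}  "cc"

Original NTs in T[1,2] deriving "cc": ["A"]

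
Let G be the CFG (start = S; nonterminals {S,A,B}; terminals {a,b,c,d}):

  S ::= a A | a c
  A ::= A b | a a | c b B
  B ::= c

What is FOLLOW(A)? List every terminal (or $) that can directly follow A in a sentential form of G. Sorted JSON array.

FIRST sets, iterate to fixpoint:
[1]
  A via A→a a: +{a}
  A via A→c b B: +{c}
  B via B→c: +{c}
  S via S→a A: +{a}
  FIRST[S]={a}  FIRST[A]={a,c}  FIRST[B]={c}
[2] (stable)
  FIRST[S]={a}  FIRST[A]={a,c}  FIRST[B]={c}

FOLLOW iteration:
seed FOLLOW(S) with $
pass 1:
  A→A b: FOLLOW(A) ⊇ FIRST(b) = {b}; new: +{b}
  A→c b B: FOLLOW(B) ⊇ FOLLOW(A) ⊇ {b}; new: +{b}
  S→a A: FOLLOW(A) ⊇ FOLLOW(S) ⊇ {$}; new: +{$}
  FOLLOW(S)={$}  FOLLOW(A)={$,b}  FOLLOW(B)={b}
pass 2:
  A→c b B: FOLLOW(B) ⊇ FOLLOW(A) ⊇ {$,b}; new: +{$}
  FOLLOW(S)={$}  FOLLOW(A)={$,b}  FOLLOW(B)={$,b}
pass 3: done
  FOLLOW(S)={$}  FOLLOW(A)={$,b}  FOLLOW(B)={$,b}

FOLLOW(A) = ["$", "b"]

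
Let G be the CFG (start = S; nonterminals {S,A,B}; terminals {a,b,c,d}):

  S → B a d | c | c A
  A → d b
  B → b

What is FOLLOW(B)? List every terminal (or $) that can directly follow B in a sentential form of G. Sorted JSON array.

FIRST sets, iterate to fixpoint:
round 1:
  A via A→d b: +{d}
  B via B→b: +{b}
  S via S→B a d: +{b}
  S via S→c: +{c}
  FIRST[S]={b,c}  FIRST[A]={d}  FIRST[B]={b}
round 2: done
  FIRST[S]={b,c}  FIRST[A]={d}  FIRST[B]={b}

FOLLOW sets:
seed FOLLOW(S) with $
[1]
  S→B a d: FOLLOW(B) ⊇ FIRST(a) = {a}; new: +{a}
  S→c A: FOLLOW(A) ⊇ FOLLOW(S) ⊇ {$}; new: +{$}
  S: {$}  A: {$}  B: {a}
[2] (stable)
  S: {$}  A: {$}  B: {a}

FOLLOW(B) = ["a"]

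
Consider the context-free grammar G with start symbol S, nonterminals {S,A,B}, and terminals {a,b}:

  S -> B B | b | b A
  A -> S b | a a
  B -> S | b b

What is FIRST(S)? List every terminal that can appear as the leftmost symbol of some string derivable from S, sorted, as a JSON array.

Compute FIRST by fixpoint:
round 1:
  A via A→a a: +{a}
  B via B→b b: +{b}
  S via S→B B: +{b}
  FIRST(S)={b}  FIRST(A)={a}  FIRST(B)={b}
round 2:
  A via A→S b: +{b}
  FIRST(S)={b}  FIRST(A)={a,b}  FIRST(B)={b}
round 3: (no change)
  FIRST(S)={b}  FIRST(A)={a,b}  FIRST(B)={b}

FIRST(S) = ["b"]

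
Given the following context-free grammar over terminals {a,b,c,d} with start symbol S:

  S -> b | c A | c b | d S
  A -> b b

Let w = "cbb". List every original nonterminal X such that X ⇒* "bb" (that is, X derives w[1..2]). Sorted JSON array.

Convert to CNF:
  S -> T1 A | T1 T0 | T2 S | b
  A -> T0 T0
  T0 -> b
  T1 -> c
  T2 -> d

CYK table (by increasing span) (cells [i..j] with 1 ≤ i ≤ j ≤ 2 only):
  [1..1]={S,T0}  "b"  orig:{S}
  [2..2]={S,T0}  "b"  orig:{S}
  [1..2]={A}  "bb"

Original NTs in T[1,2] deriving "bb": ["A"]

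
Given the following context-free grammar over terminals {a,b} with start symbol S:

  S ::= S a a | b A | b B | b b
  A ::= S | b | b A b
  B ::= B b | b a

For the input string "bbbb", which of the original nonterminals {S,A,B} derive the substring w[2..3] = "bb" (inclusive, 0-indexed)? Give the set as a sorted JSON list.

Convert to CNF:
  S -> S X4 | T1 A | T1 B | T1 T1
  A -> S X2 | T1 A | T1 B | T1 T1 | T1 X3 | b
  B -> B T1 | T1 T0
  T0 -> a
  T1 -> b
  X2 -> T0 T0
  X3 -> A T1
  X4 -> T0 T0

Fill CYK table bottom-up — only the sub-triangle for w[2..3]:
  [2..2]={A,T1}  "b"  orig:{A}
  [3..3]={A,T1}  "b"  orig:{A}
  [2..3]={A,S,X3}  "bb"  orig:{A,S}

Original NTs in T[2,3] deriving "bb": ["A", "S"]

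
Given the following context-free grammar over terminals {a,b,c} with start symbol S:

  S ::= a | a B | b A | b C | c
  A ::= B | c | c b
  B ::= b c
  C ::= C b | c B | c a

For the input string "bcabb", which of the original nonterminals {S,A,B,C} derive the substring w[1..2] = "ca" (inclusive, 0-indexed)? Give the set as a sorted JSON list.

Convert to CNF:
  S -> T0 A | T0 C | T2 B | a | c
  A -> T0 T1 | T1 T0 | c
  B -> T0 T1
  C -> C T0 | T1 B | T1 T2
  T0 -> b
  T1 -> c
  T2 -> a

CYK fill (cells [i..j] with 1 ≤ i ≤ j ≤ 2 only):
  cell(1,1) c: {A,S,T1}  orig:{A,S}
  cell(2,2) a: {S,T2}  orig:{S}
  cell(1,2) ca: {C}

Original NTs in T[1,2] deriving "ca": ["C"]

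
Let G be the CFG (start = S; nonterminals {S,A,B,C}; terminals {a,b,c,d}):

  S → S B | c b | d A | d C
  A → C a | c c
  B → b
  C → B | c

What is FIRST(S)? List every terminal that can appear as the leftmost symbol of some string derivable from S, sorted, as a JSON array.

FIRST sets, iterate to fixpoint:
pass 1:
  A via A→c c: +{c}
  B via B→b: +{b}
  C via C→B: +{b}
  C via C→c: +{c}
  S via S→c b: +{c}
  S via S→d A: +{d}
  FIRST(S)={c,d}  FIRST(A)={c}  FIRST(B)={b}  FIRST(C)={b,c}
pass 2:
  A via A→C a: +{b}
  FIRST(S)={c,d}  FIRST(A)={b,c}  FIRST(B)={b}  FIRST(C)={b,c}
pass 3: done
  FIRST(S)={c,d}  FIRST(A)={b,c}  FIRST(B)={b}  FIRST(C)={b,c}

FIRST(S) = ["c", "d"]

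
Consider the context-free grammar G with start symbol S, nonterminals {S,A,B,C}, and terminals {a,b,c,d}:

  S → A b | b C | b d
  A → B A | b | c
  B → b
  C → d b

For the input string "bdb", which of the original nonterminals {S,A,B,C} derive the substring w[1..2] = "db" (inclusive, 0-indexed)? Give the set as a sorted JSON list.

CNF form of G:
  S -> A T1 | T1 C | T1 T0
  A -> B A | b | c
  B -> b
  C -> T0 T1
  T0 -> d
  T1 -> b

CYK fill (cells [i..j] with 1 ≤ i ≤ j ≤ 2 only):
  T[1,1] 'd' = {T0}  orig:{}
  T[2,2] 'b' = {A,B,T1}  orig:{A,B}
  T[1,2] 'db' = {C}

Original NTs in T[1,2] deriving "db": ["C"]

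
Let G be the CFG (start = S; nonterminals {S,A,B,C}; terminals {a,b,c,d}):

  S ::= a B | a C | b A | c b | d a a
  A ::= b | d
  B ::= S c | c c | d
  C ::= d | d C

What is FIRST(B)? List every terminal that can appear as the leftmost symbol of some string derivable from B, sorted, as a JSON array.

FIRST sets, iterate to fixpoint:
iter 1:
  A via A→b: +{b}
  A via A→d: +{d}
  B via B→c c: +{c}
  B via B→d: +{d}
  C via C→d: +{d}
  S via S→a B: +{a}
  S via S→b A: +{b}
  S via S→c b: +{c}
  S via S→d a a: +{d}
  S: {a,b,c,d}  A: {b,d}  B: {c,d}  C: {d}
iter 2:
  B via B→S c: +{a,b}
  S: {a,b,c,d}  A: {b,d}  B: {a,b,c,d}  C: {d}
iter 3: done
  S: {a,b,c,d}  A: {b,d}  B: {a,b,c,d}  C: {d}

FIRST(B) = ["a", "b", "c", "d"]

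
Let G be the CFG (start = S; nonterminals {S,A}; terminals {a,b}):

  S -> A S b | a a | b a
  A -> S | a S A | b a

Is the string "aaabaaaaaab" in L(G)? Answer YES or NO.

CNF form of G:
  S -> A X4 | T0 T1 | T1 T1
  A -> A X2 | T0 T1 | T1 T1 | T1 X3
  T0 -> b
  T1 -> a
  X2 -> S T0
  X3 -> S A
  X4 -> S T0

Fill CYK table bottom-up:
  [0..0]={T1}  "a"  orig:{}
  [1..1]={T1}  "a"  orig:{}
  [2..2]={T1}  "a"  orig:{}
  [3..3]={T0}  "b"  orig:{}
  [4..4]={T1}  "a"  orig:{}
  [5..5]={T1}  "a"  orig:{}
  [6..6]={T1}  "a"  orig:{}
  [7..7]={T1}  "a"  orig:{}
  [8..8]={T1}  "a"  orig:{}
  [9..9]={T1}  "a"  orig:{}
  [10..10]={T0}  "b"  orig:{}
  [0..1]={A,S}  "aa"
  [1..2]={A,S}  "aa"
  [2..3]=∅  "ab"
  [3..4]={A,S}  "ba"
  [4..5]={A,S}  "aa"
  [5..6]={A,S}  "aa"
  [6..7]={A,S}  "aa"
  [7..8]={A,S}  "aa"
  [8..9]={A,S}  "aa"
  [9..10]=∅  "ab"
  [0..2]=∅  "aaa"
  [1..3]={X2,X4}  "aab"  orig:{}
  [2..4]=∅  "aba"
  [3..5]=∅  "baa"
  [4..6]=∅  "aaa"
  [5..7]=∅  "aaa"
  [6..8]=∅  "aaa"
  [7..9]=∅  "aaa"
  [8..10]={X2,X4}  "aab"  orig:{}
  [0..3]=∅  "aaab"
  [1..4]={X3}  "aaba"  orig:{}
  [2..5]=∅  "abaa"
  [3..6]={X3}  "baaa"  orig:{}
  [4..7]={X3}  "aaaa"  orig:{}
  [5..8]={X3}  "aaaa"  orig:{}
  [6..9]={X3}  "aaaa"  orig:{}
  [7..10]=∅  "aaab"
  [0..4]={A}  "aaaba"
  [1..5]=∅  "aabaa"
  [2..6]={A}  "abaaa"
  [3..7]=∅  "baaaa"
  [4..8]={A}  "aaaaa"
  [5..9]={A}  "aaaaa"
  [6..10]={A,S}  "aaaab"
  [0..5]=∅  "aaabaa"
  [1..6]=∅  "aabaaa"
  [2..7]=∅  "abaaaa"
  [3..8]=∅  "baaaaa"
  [4..9]=∅  "aaaaaa"
  [5..10]=∅  "aaaaab"
  [0..6]={X3}  "aaabaaa"  orig:{}
  [1..7]=∅  "aabaaaa"
  [2..8]=∅  "abaaaaa"
  [3..9]={X3}  "baaaaaa"  orig:{}
  [4..10]={X3}  "aaaaaab"  orig:{}
  [0..7]=∅  "aaabaaaa"
  [1..8]=∅  "aabaaaaa"
  [2..9]={A}  "abaaaaaa"
  [3..10]=∅  "baaaaaab"
  [0..8]=∅  "aaabaaaaa"
  [1..9]=∅  "aabaaaaaa"
  [2..10]=∅  "abaaaaaab"
  [0..9]={X3}  "aaabaaaaaa"  orig:{}
  [1..10]=∅  "aabaaaaaab"
  [0..10]=∅  "aaabaaaaaab"

S ∉ T[0,10] ⇒ NO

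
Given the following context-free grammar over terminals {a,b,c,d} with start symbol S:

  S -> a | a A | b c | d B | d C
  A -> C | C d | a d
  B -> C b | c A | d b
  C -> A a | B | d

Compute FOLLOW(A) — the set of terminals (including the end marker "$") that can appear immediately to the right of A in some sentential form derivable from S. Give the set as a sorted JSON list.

FIRST iteration:
[1]
  A via A→a d: +{a}
  B via B→c A: +{c}
  B via B→d b: +{d}
  C via C→A a: +{a}
  C via C→B: +{c,d}
  S via S→a: +{a}
  S via S→b c: +{b}
  S via S→d B: +{d}
  FIRST[S]={a,b,d}  FIRST[A]={a}  FIRST[B]={c,d}  FIRST[C]={a,c,d}
[2]
  A via A→C: +{c,d}
  B via B→C b: +{a}
  FIRST[S]={a,b,d}  FIRST[A]={a,c,d}  FIRST[B]={a,c,d}  FIRST[C]={a,c,d}
[3] (stable)
  FIRST[S]={a,b,d}  FIRST[A]={a,c,d}  FIRST[B]={a,c,d}  FIRST[C]={a,c,d}

Compute FOLLOW by fixpoint:
seed FOLLOW(S) with $
[1]
  A→C d: FOLLOW(C) ⊇ FIRST(d) = {d}; new: +{d}
  B→C b: FOLLOW(C) ⊇ FIRST(b) = {b}; new: +{b}
  C→A a: FOLLOW(A) ⊇ FIRST(a) = {a}; new: +{a}
  C→B: FOLLOW(B) ⊇ FOLLOW(C) ⊇ {b,d}; new: +{b,d}
  S→a A: FOLLOW(A) ⊇ FOLLOW(S) ⊇ {$}; new: +{$}
  S→d B: FOLLOW(B) ⊇ FOLLOW(S) ⊇ {$}; new: +{$}
  S→d C: FOLLOW(C) ⊇ FOLLOW(S) ⊇ {$}; new: +{$}
  FOLLOW[S]={$}  FOLLOW[A]={$,a}  FOLLOW[B]={$,b,d}  FOLLOW[C]={$,b,d}
[2]
  A→C: FOLLOW(C) ⊇ FOLLOW(A) ⊇ {$,a}; new: +{a}
  B→c A: FOLLOW(A) ⊇ FOLLOW(B) ⊇ {$,b,d}; new: +{b,d}
  C→B: FOLLOW(B) ⊇ FOLLOW(C) ⊇ {$,a,b,d}; new: +{a}
  FOLLOW[S]={$}  FOLLOW[A]={$,a,b,d}  FOLLOW[B]={$,a,b,d}  FOLLOW[C]={$,a,b,d}
[3] done
  FOLLOW[S]={$}  FOLLOW[A]={$,a,b,d}  FOLLOW[B]={$,a,b,d}  FOLLOW[C]={$,a,b,d}

FOLLOW(A) = ["$", "a", "b", "d"]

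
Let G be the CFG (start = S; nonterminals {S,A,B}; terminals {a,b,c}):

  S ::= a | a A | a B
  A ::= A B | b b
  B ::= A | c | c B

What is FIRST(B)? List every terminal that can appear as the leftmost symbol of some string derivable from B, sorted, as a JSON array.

Compute FIRST by fixpoint:
round 1:
  A via A→b b: +{b}
  B via B→A: +{b}
  B via B→c: +{c}
  S via S→a: +{a}
  FIRST[S]={a}  FIRST[A]={b}  FIRST[B]={b,c}
round 2: — fixpoint
  FIRST[S]={a}  FIRST[A]={b}  FIRST[B]={b,c}

FIRST(B) = ["b", "c"]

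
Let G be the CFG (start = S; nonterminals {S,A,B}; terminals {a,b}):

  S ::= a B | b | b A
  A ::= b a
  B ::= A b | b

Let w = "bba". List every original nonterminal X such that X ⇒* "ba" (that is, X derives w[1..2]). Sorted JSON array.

Convert to CNF:
  S -> T0 A | T1 B | b
  A -> T0 T1
  B -> A T0 | b
  T0 -> b
  T1 -> a

Fill CYK table bottom-up — only the sub-triangle for w[1..2]:
  [1..1]={B,S,T0}  "b"  orig:{B,S}
  [2..2]={T1}  "a"  orig:{}
  [1..2]={A}  "ba"

Original NTs in T[1,2] deriving "ba": ["A"]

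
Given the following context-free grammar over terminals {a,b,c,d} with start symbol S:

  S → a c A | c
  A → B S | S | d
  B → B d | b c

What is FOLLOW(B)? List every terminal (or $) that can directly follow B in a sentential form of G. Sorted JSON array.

FIRST sets, iterate to fixpoint:
[1]
  A via A→d: +{d}
  B via B→b c: +{b}
  S via S→a c A: +{a}
  S via S→c: +{c}
  FIRST[S]={a,c}  FIRST[A]={d}  FIRST[B]={b}
[2]
  A via A→B S: +{b}
  A via A→S: +{a,c}
  FIRST[S]={a,c}  FIRST[A]={a,b,c,d}  FIRST[B]={b}
[3] (stable)
  FIRST[S]={a,c}  FIRST[A]={a,b,c,d}  FIRST[B]={b}

FOLLOW sets:
seed FOLLOW(S) with $
[1]
  A→B S: FOLLOW(B) ⊇ FIRST(S) = {a,c}; new: +{a,c}
  B→B d: FOLLOW(B) ⊇ FIRST(d) = {d}; new: +{d}
  S→a c A: FOLLOW(A) ⊇ FOLLOW(S) ⊇ {$}; new: +{$}
  FOLLOW[S]={$}  FOLLOW[A]={$}  FOLLOW[B]={a,c,d}
[2] done
  FOLLOW[S]={$}  FOLLOW[A]={$}  FOLLOW[B]={a,c,d}

FOLLOW(B) = ["a", "c", "d"]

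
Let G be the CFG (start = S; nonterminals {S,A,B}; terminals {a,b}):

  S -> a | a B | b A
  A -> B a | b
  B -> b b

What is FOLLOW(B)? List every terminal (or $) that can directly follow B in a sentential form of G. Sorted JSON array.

FIRST sets, iterate to fixpoint:
round 1:
  A via A→b: +{b}
  B via B→b b: +{b}
  S via S→a: +{a}
  S via S→b A: +{b}
  S: {a,b}  A: {b}  B: {b}
round 2: — fixpoint
  S: {a,b}  A: {b}  B: {b}

FOLLOW iteration:
initialize: $ ∈ FOLLOW(S)
pass 1:
  A→B a: FOLLOW(B) ⊇ FIRST(a) = {a}; new: +{a}
  S→a B: FOLLOW(B) ⊇ FOLLOW(S) ⊇ {$}; new: +{$}
  S→b A: FOLLOW(A) ⊇ FOLLOW(S) ⊇ {$}; new: +{$}
  S: {$}  A: {$}  B: {$,a}
pass 2: done
  S: {$}  A: {$}  B: {$,a}

FOLLOW(B) = ["$", "a"]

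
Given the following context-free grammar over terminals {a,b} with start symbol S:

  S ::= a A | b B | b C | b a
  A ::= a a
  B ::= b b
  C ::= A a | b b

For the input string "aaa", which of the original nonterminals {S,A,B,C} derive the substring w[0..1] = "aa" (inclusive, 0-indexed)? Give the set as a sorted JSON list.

CNF form of G:
  S -> T0 A | T1 B | T1 C | T1 T0
  A -> T0 T0
  B -> T1 T1
  C -> A T0 | T1 T1
  T0 -> a
  T1 -> b

CYK table (by increasing span) — only the sub-triangle for w[0..1]:
  T[0,0] 'a' = {T0}  orig:{}
  T[1,1] 'a' = {T0}  orig:{}
  T[0,1] 'aa' = {A}

Original NTs in T[0,1] deriving "aa": ["A"]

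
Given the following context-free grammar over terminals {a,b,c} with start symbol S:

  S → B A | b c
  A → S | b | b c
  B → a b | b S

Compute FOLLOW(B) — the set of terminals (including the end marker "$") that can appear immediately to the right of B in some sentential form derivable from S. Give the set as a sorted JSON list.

FIRST sets, iterate to fixpoint:
[1]
  A via A→b: +{b}
  B via B→a b: +{a}
  B via B→b S: +{b}
  S via S→B A: +{a,b}
  FIRST[S]={a,b}  FIRST[A]={b}  FIRST[B]={a,b}
[2]
  A via A→S: +{a}
  FIRST[S]={a,b}  FIRST[A]={a,b}  FIRST[B]={a,b}
[3] — fixpoint
  FIRST[S]={a,b}  FIRST[A]={a,b}  FIRST[B]={a,b}

FOLLOW iteration:
seed FOLLOW(S) with $
round 1:
  S→B A: FOLLOW(B) ⊇ FIRST(A) = {a,b}; new: +{a,b}
  S→B A: FOLLOW(A) ⊇ FOLLOW(S) ⊇ {$}; new: +{$}
  S: {$}  A: {$}  B: {a,b}
round 2:
  B→b S: FOLLOW(S) ⊇ FOLLOW(B) ⊇ {a,b}; new: +{a,b}
  S→B A: FOLLOW(A) ⊇ FOLLOW(S) ⊇ {$,a,b}; new: +{a,b}
  S: {$,a,b}  A: {$,a,b}  B: {a,b}
round 3: (stable)
  S: {$,a,b}  A: {$,a,b}  B: {a,b}

FOLLOW(B) = ["a", "b"]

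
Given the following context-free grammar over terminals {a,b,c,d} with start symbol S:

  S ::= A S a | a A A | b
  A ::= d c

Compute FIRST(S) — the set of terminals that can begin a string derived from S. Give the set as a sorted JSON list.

Compute FIRST by fixpoint:
pass 1:
  A via A→d c: +{d}
  S via S→A S a: +{d}
  S via S→a A A: +{a}
  S via S→b: +{b}
  S: {a,b,d}  A: {d}
pass 2: done
  S: {a,b,d}  A: {d}

FIRST(S) = ["a", "b", "d"]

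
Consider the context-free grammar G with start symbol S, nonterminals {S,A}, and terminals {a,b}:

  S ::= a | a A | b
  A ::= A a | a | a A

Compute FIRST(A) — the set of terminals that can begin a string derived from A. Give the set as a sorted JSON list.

Compute FIRST by fixpoint:
[1]
  A via A→a: +{a}
  S via S→a: +{a}
  S via S→b: +{b}
  FIRST[S]={a,b}  FIRST[A]={a}
[2] — fixpoint
  FIRST[S]={a,b}  FIRST[A]={a}

FIRST(A) = ["a"]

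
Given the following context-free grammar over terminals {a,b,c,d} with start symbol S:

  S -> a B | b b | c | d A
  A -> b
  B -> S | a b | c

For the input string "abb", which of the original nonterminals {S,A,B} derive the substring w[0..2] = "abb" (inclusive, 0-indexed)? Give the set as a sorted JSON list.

CNF form of G:
  S -> T0 B | T1 T1 | T2 A | c
  A -> b
  B -> T0 B | T0 T1 | T1 T1 | T2 A | c
  T0 -> a
  T1 -> b
  T2 -> d

Fill CYK table bottom-up — only the sub-triangle for w[0..2]:
  [0..0]={T0}  "a"  orig:{}
  [1..1]={A,T1}  "b"  orig:{A}
  [2..2]={A,T1}  "b"  orig:{A}
  [0..1]={B}  "ab"
  [1..2]={B,S}  "bb"
  [0..2]={B,S}  "abb"

Original NTs in T[0,2] deriving "abb": ["B", "S"]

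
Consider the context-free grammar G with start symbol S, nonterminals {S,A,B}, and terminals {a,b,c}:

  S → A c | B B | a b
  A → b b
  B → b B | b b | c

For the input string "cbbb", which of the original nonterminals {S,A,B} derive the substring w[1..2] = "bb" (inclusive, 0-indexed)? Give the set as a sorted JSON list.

Convert to CNF:
  S -> A T1 | B B | T2 T0
  A -> T0 T0
  B -> T0 B | T0 T0 | c
  T0 -> b
  T1 -> c
  T2 -> a

CYK table (by increasing span), restricted to cells inside w[1..2]:
  cell(1,1) b: {T0}  orig:{}
  cell(2,2) b: {T0}  orig:{}
  cell(1,2) bb: {A,B}

Original NTs in T[1,2] deriving "bb": ["A", "B"]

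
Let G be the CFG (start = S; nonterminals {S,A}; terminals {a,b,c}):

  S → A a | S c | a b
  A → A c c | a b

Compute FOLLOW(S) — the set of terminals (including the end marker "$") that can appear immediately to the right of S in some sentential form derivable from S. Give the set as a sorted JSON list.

FIRST sets, iterate to fixpoint:
round 1:
  A via A→a b: +{a}
  S via S→A a: +{a}
  FIRST[S]={a}  FIRST[A]={a}
round 2: (stable)
  FIRST[S]={a}  FIRST[A]={a}

FOLLOW sets:
FOLLOW(S) := {$}
iter 1:
  A→A c c: FOLLOW(A) ⊇ FIRST(c) = {c}; new: +{c}
  S→A a: FOLLOW(A) ⊇ FIRST(a) = {a}; new: +{a}
  S→S c: FOLLOW(S) ⊇ FIRST(c) = {c}; new: +{c}
  FOLLOW(S)={$,c}  FOLLOW(A)={a,c}
iter 2: — fixpoint
  FOLLOW(S)={$,c}  FOLLOW(A)={a,c}

FOLLOW(S) = ["$", "c"]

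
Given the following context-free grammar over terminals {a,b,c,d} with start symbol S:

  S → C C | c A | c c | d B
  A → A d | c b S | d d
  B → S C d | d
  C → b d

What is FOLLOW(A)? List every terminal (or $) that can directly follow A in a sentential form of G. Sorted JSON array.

Compute FIRST by fixpoint:
round 1:
  A via A→c b S: +{c}
  A via A→d d: +{d}
  B via B→d: +{d}
  C via C→b d: +{b}
  S via S→C C: +{b}
  S via S→c A: +{c}
  S via S→d B: +{d}
  S: {b,c,d}  A: {c,d}  B: {d}  C: {b}
round 2:
  B via B→S C d: +{b,c}
  S: {b,c,d}  A: {c,d}  B: {b,c,d}  C: {b}
round 3: — fixpoint
  S: {b,c,d}  A: {c,d}  B: {b,c,d}  C: {b}

Compute FOLLOW by fixpoint:
seed FOLLOW(S) with $
pass 1:
  A→A d: FOLLOW(A) ⊇ FIRST(d) = {d}; new: +{d}
  A→c b S: FOLLOW(S) ⊇ FOLLOW(A) ⊇ {d}; new: +{d}
  B→S C d: FOLLOW(S) ⊇ FIRST(C) = {b}; new: +{b}
  B→S C d: FOLLOW(C) ⊇ FIRST(d) = {d}; new: +{d}
  S→C C: FOLLOW(C) ⊇ FIRST(C) = {b}; new: +{b}
  S→C C: FOLLOW(C) ⊇ FOLLOW(S) ⊇ {$,b,d}; new: +{$}
  S→c A: FOLLOW(A) ⊇ FOLLOW(S) ⊇ {$,b,d}; new: +{$,b}
  S→d B: FOLLOW(B) ⊇ FOLLOW(S) ⊇ {$,b,d}; new: +{$,b,d}
  FOLLOW(S)={$,b,d}  FOLLOW(A)={$,b,d}  FOLLOW(B)={$,b,d}  FOLLOW(C)={$,b,d}
pass 2: (no change)
  FOLLOW(S)={$,b,d}  FOLLOW(A)={$,b,d}  FOLLOW(B)={$,b,d}  FOLLOW(C)={$,b,d}

FOLLOW(A) = ["$", "b", "d"]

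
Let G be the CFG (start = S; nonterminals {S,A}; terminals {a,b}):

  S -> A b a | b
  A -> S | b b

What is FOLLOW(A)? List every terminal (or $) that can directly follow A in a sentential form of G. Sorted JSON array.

FIRST iteration:
pass 1:
  A via A→b b: +{b}
  S via S→A b a: +{b}
  FIRST(S)={b}  FIRST(A)={b}
pass 2: done
  FIRST(S)={b}  FIRST(A)={b}

FOLLOW sets:
seed FOLLOW(S) with $
pass 1:
  S→A b a: FOLLOW(A) ⊇ FIRST(b) = {b}; new: +{b}
  FOLLOW(S)={$}  FOLLOW(A)={b}
pass 2:
  A→S: FOLLOW(S) ⊇ FOLLOW(A) ⊇ {b}; new: +{b}
  FOLLOW(S)={$,b}  FOLLOW(A)={b}
pass 3: (stable)
  FOLLOW(S)={$,b}  FOLLOW(A)={b}

FOLLOW(A) = ["b"]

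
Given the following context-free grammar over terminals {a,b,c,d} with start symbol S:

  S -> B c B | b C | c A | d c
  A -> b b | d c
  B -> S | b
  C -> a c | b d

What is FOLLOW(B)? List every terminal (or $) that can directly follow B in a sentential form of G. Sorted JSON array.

FIRST iteration:
iter 1:
  A via A→b b: +{b}
  A via A→d c: +{d}
  B via B→b: +{b}
  C via C→a c: +{a}
  C via C→b d: +{b}
  S via S→B c B: +{b}
  S via S→c A: +{c}
  S via S→d c: +{d}
  S: {b,c,d}  A: {b,d}  B: {b}  C: {a,b}
iter 2:
  B via B→S: +{c,d}
  S: {b,c,d}  A: {b,d}  B: {b,c,d}  C: {a,b}
iter 3: — fixpoint
  S: {b,c,d}  A: {b,d}  B: {b,c,d}  C: {a,b}

FOLLOW iteration:
initialize: $ ∈ FOLLOW(S)
iter 1:
  S→B c B: FOLLOW(B) ⊇ FIRST(c) = {c}; new: +{c}
  S→B c B: FOLLOW(B) ⊇ FOLLOW(S) ⊇ {$}; new: +{$}
  S→b C: FOLLOW(C) ⊇ FOLLOW(S) ⊇ {$}; new: +{$}
  S→c A: FOLLOW(A) ⊇ FOLLOW(S) ⊇ {$}; new: +{$}
  S: {$}  A: {$}  B: {$,c}  C: {$}
iter 2:
  B→S: FOLLOW(S) ⊇ FOLLOW(B) ⊇ {$,c}; new: +{c}
  S→b C: FOLLOW(C) ⊇ FOLLOW(S) ⊇ {$,c}; new: +{c}
  S→c A: FOLLOW(A) ⊇ FOLLOW(S) ⊇ {$,c}; new: +{c}
  S: {$,c}  A: {$,c}  B: {$,c}  C: {$,c}
iter 3: — fixpoint
  S: {$,c}  A: {$,c}  B: {$,c}  C: {$,c}

FOLLOW(B) = ["$", "c"]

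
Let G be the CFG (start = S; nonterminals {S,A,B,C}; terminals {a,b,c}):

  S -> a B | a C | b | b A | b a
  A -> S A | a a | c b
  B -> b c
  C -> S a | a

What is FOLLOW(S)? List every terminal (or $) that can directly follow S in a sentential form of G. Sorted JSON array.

FIRST sets, iterate to fixpoint:
round 1:
  A via A→a a: +{a}
  A via A→c b: +{c}
  B via B→b c: +{b}
  C via C→a: +{a}
  S via S→a B: +{a}
  S via S→b: +{b}
  S: {a,b}  A: {a,c}  B: {b}  C: {a}
round 2:
  A via A→S A: +{b}
  C via C→S a: +{b}
  S: {a,b}  A: {a,b,c}  B: {b}  C: {a,b}
round 3: (stable)
  S: {a,b}  A: {a,b,c}  B: {b}  C: {a,b}

FOLLOW iteration:
seed FOLLOW(S) with $
round 1:
  A→S A: FOLLOW(S) ⊇ FIRST(A) = {a,b,c}; new: +{a,b,c}
  S→a B: FOLLOW(B) ⊇ FOLLOW(S) ⊇ {$,a,b,c}; new: +{$,a,b,c}
  S→a C: FOLLOW(C) ⊇ FOLLOW(S) ⊇ {$,a,b,c}; new: +{$,a,b,c}
  S→b A: FOLLOW(A) ⊇ FOLLOW(S) ⊇ {$,a,b,c}; new: +{$,a,b,c}
  FOLLOW(S)={$,a,b,c}  FOLLOW(A)={$,a,b,c}  FOLLOW(B)={$,a,b,c}  FOLLOW(C)={$,a,b,c}
round 2: (stable)
  FOLLOW(S)={$,a,b,c}  FOLLOW(A)={$,a,b,c}  FOLLOW(B)={$,a,b,c}  FOLLOW(C)={$,a,b,c}

FOLLOW(S) = ["$", "a", "b", "c"]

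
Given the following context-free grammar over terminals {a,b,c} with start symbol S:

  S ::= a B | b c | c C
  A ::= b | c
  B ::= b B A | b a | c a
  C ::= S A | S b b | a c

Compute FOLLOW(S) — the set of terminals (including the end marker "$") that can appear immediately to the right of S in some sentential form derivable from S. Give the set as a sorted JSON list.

FIRST sets, iterate to fixpoint:
iter 1:
  A via A→b: +{b}
  A via A→c: +{c}
  B via B→b B A: +{b}
  B via B→c a: +{c}
  C via C→a c: +{a}
  S via S→a B: +{a}
  S via S→b c: +{b}
  S via S→c C: +{c}
  S: {a,b,c}  A: {b,c}  B: {b,c}  C: {a}
iter 2:
  C via C→S A: +{b,c}
  S: {a,b,c}  A: {b,c}  B: {b,c}  C: {a,b,c}
iter 3: (no change)
  S: {a,b,c}  A: {b,c}  B: {b,c}  C: {a,b,c}

Compute FOLLOW by fixpoint:
initialize: $ ∈ FOLLOW(S)
round 1:
  B→b B A: FOLLOW(B) ⊇ FIRST(A) = {b,c}; new: +{b,c}
  B→b B A: FOLLOW(A) ⊇ FOLLOW(B) ⊇ {b,c}; new: +{b,c}
  C→S A: FOLLOW(S) ⊇ FIRST(A) = {b,c}; new: +{b,c}
  S→a B: FOLLOW(B) ⊇ FOLLOW(S) ⊇ {$,b,c}; new: +{$}
  S→c C: FOLLOW(C) ⊇ FOLLOW(S) ⊇ {$,b,c}; new: +{$,b,c}
  S: {$,b,c}  A: {b,c}  B: {$,b,c}  C: {$,b,c}
round 2:
  B→b B A: FOLLOW(A) ⊇ FOLLOW(B) ⊇ {$,b,c}; new: +{$}
  S: {$,b,c}  A: {$,b,c}  B: {$,b,c}  C: {$,b,c}
round 3: (no change)
  S: {$,b,c}  A: {$,b,c}  B: {$,b,c}  C: {$,b,c}

FOLLOW(S) = ["$", "b", "c"]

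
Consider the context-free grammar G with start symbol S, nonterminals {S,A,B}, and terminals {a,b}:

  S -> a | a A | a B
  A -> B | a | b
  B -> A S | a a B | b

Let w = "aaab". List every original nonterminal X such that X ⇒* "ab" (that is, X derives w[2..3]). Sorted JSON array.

Convert to CNF:
  S -> T0 A | T0 B | a
  A -> A S | T0 X1 | a | b
  B -> A S | T0 X2 | b
  T0 -> a
  X1 -> T0 B
  X2 -> T0 B

Fill CYK table bottom-up — only the sub-triangle for w[2..3]:
  cell(2,2) a: {A,S,T0}  orig:{A,S}
  cell(3,3) b: {A,B}
  cell(2,3) ab: {S,X1,X2}  orig:{S}

Original NTs in T[2,3] deriving "ab": ["S"]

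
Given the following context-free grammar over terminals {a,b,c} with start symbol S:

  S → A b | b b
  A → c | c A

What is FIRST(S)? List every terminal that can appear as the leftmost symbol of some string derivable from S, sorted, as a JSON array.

Compute FIRST by fixpoint:
pass 1:
  A via A→c: +{c}
  S via S→A b: +{c}
  S via S→b b: +{b}
  FIRST(S)={b,c}  FIRST(A)={c}
pass 2: (stable)
  FIRST(S)={b,c}  FIRST(A)={c}

FIRST(S) = ["b", "c"]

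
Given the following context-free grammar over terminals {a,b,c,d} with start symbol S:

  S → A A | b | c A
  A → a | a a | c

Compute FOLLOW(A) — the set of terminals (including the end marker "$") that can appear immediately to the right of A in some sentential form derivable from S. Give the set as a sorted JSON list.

Compute FIRST by fixpoint:
round 1:
  A via A→a: +{a}
  A via A→c: +{c}
  S via S→A A: +{a,c}
  S via S→b: +{b}
  FIRST[S]={a,b,c}  FIRST[A]={a,c}
round 2: (no change)
  FIRST[S]={a,b,c}  FIRST[A]={a,c}

FOLLOW sets:
FOLLOW(S) := {$}
[1]
  S→A A: FOLLOW(A) ⊇ FIRST(A) = {a,c}; new: +{a,c}
  S→A A: FOLLOW(A) ⊇ FOLLOW(S) ⊇ {$}; new: +{$}
  FOLLOW(S)={$}  FOLLOW(A)={$,a,c}
[2] (no change)
  FOLLOW(S)={$}  FOLLOW(A)={$,a,c}

FOLLOW(A) = ["$", "a", "c"]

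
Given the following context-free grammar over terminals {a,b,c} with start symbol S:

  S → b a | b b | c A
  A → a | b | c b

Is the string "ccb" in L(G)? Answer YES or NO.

Convert to CNF:
  S -> T0 A | T1 T1 | T1 T2
  A -> T0 T1 | a | b
  T0 -> c
  T1 -> b
  T2 -> a

CYK fill:
  cell(0,0) c: {T0}  orig:{}
  cell(1,1) c: {T0}  orig:{}
  cell(2,2) b: {A,T1}  orig:{A}
  cell(0,1) cc: ∅
  cell(1,2) cb: {A,S}
  cell(0,2) ccb: {S}

S ∈ T[0,2] ⇒ YES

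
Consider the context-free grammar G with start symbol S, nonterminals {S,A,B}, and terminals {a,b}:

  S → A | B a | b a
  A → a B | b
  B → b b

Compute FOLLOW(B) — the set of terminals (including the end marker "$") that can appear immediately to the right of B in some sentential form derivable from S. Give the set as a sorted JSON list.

FIRST sets, iterate to fixpoint:
[1]
  A via A→a B: +{a}
  A via A→b: +{b}
  B via B→b b: +{b}
  S via S→A: +{a,b}
  FIRST(S)={a,b}  FIRST(A)={a,b}  FIRST(B)={b}
[2] (stable)
  FIRST(S)={a,b}  FIRST(A)={a,b}  FIRST(B)={b}

Compute FOLLOW by fixpoint:
FOLLOW(S) := {$}
round 1:
  S→A: FOLLOW(A) ⊇ FOLLOW(S) ⊇ {$}; new: +{$}
  S→B a: FOLLOW(B) ⊇ FIRST(a) = {a}; new: +{a}
  S: {$}  A: {$}  B: {a}
round 2:
  A→a B: FOLLOW(B) ⊇ FOLLOW(A) ⊇ {$}; new: +{$}
  S: {$}  A: {$}  B: {$,a}
round 3: — fixpoint
  S: {$}  A: {$}  B: {$,a}

FOLLOW(B) = ["$", "a"]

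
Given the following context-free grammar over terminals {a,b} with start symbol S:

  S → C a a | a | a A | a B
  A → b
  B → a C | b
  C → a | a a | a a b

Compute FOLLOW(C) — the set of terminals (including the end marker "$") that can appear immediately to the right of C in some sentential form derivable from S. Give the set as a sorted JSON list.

Compute FIRST by fixpoint:
pass 1:
  A via A→b: +{b}
  B via B→a C: +{a}
  B via B→b: +{b}
  C via C→a: +{a}
  S via S→C a a: +{a}
  S: {a}  A: {b}  B: {a,b}  C: {a}
pass 2: (stable)
  S: {a}  A: {b}  B: {a,b}  C: {a}

FOLLOW sets:
FOLLOW(S) := {$}
iter 1:
  S→C a a: FOLLOW(C) ⊇ FIRST(a) = {a}; new: +{a}
  S→a A: FOLLOW(A) ⊇ FOLLOW(S) ⊇ {$}; new: +{$}
  S→a B: FOLLOW(B) ⊇ FOLLOW(S) ⊇ {$}; new: +{$}
  FOLLOW[S]={$}  FOLLOW[A]={$}  FOLLOW[B]={$}  FOLLOW[C]={a}
iter 2:
  B→a C: FOLLOW(C) ⊇ FOLLOW(B) ⊇ {$}; new: +{$}
  FOLLOW[S]={$}  FOLLOW[A]={$}  FOLLOW[B]={$}  FOLLOW[C]={$,a}
iter 3: (no change)
  FOLLOW[S]={$}  FOLLOW[A]={$}  FOLLOW[B]={$}  FOLLOW[C]={$,a}

FOLLOW(C) = ["$", "a"]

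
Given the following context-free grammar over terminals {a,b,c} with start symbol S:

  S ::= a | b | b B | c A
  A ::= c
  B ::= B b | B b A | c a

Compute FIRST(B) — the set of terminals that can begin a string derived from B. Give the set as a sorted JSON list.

Compute FIRST by fixpoint:
pass 1:
  A via A→c: +{c}
  B via B→c a: +{c}
  S via S→a: +{a}
  S via S→b: +{b}
  S via S→c A: +{c}
  FIRST(S)={a,b,c}  FIRST(A)={c}  FIRST(B)={c}
pass 2: done
  FIRST(S)={a,b,c}  FIRST(A)={c}  FIRST(B)={c}

FIRST(B) = ["c"]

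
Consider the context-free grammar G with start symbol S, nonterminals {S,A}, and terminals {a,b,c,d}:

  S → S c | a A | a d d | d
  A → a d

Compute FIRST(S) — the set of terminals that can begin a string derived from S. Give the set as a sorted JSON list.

FIRST sets, iterate to fixpoint:
pass 1:
  A via A→a d: +{a}
  S via S→a A: +{a}
  S via S→d: +{d}
  FIRST(S)={a,d}  FIRST(A)={a}
pass 2: done
  FIRST(S)={a,d}  FIRST(A)={a}

FIRST(S) = ["a", "d"]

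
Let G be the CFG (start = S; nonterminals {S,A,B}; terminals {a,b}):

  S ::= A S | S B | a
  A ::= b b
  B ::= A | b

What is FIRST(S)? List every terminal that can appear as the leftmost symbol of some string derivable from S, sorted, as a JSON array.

FIRST iteration:
[1]
  A via A→b b: +{b}
  B via B→A: +{b}
  S via S→A S: +{b}
  S via S→a: +{a}
  FIRST(S)={a,b}  FIRST(A)={b}  FIRST(B)={b}
[2] (stable)
  FIRST(S)={a,b}  FIRST(A)={b}  FIRST(B)={b}

FIRST(S) = ["a", "b"]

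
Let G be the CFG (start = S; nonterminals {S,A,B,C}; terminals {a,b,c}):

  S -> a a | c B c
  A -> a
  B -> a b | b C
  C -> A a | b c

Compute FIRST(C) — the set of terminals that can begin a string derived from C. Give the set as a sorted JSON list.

FIRST sets, iterate to fixpoint:
[1]
  A via A→a: +{a}
  B via B→a b: +{a}
  B via B→b C: +{b}
  C via C→A a: +{a}
  C via C→b c: +{b}
  S via S→a a: +{a}
  S via S→c B c: +{c}
  FIRST(S)={a,c}  FIRST(A)={a}  FIRST(B)={a,b}  FIRST(C)={a,b}
[2] — fixpoint
  FIRST(S)={a,c}  FIRST(A)={a}  FIRST(B)={a,b}  FIRST(C)={a,b}

FIRST(C) = ["a", "b"]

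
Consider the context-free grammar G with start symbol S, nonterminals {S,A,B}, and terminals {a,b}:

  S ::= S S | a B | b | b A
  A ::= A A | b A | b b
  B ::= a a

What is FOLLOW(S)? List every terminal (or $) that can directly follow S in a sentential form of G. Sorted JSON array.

Compute FIRST by fixpoint:
round 1:
  A via A→b A: +{b}
  B via B→a a: +{a}
  S via S→a B: +{a}
  S via S→b: +{b}
  FIRST(S)={a,b}  FIRST(A)={b}  FIRST(B)={a}
round 2: done
  FIRST(S)={a,b}  FIRST(A)={b}  FIRST(B)={a}

FOLLOW sets:
seed FOLLOW(S) with $
round 1:
  A→A A: FOLLOW(A) ⊇ FIRST(A) = {b}; new: +{b}
  S→S S: FOLLOW(S) ⊇ FIRST(S) = {a,b}; new: +{a,b}
  S→a B: FOLLOW(B) ⊇ FOLLOW(S) ⊇ {$,a,b}; new: +{$,a,b}
  S→b A: FOLLOW(A) ⊇ FOLLOW(S) ⊇ {$,a,b}; new: +{$,a}
  FOLLOW(S)={$,a,b}  FOLLOW(A)={$,a,b}  FOLLOW(B)={$,a,b}
round 2: done
  FOLLOW(S)={$,a,b}  FOLLOW(A)={$,a,b}  FOLLOW(B)={$,a,b}

FOLLOW(S) = ["$", "a", "b"]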